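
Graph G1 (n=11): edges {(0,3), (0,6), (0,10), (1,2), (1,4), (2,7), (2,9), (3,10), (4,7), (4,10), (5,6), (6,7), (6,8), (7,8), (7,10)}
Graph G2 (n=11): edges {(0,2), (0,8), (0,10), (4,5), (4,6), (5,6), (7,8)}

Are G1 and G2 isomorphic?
No, not isomorphic

The graphs are NOT isomorphic.

Connected components of G1: 1 component(s) with vertex sets [[0, 1, 2, 3, 4, 5, 6, 7, 8, 9, 10]], sizes [11].
Connected components of G2: 5 component(s) with vertex sets [[1], [3], [9], [4, 5, 6], [0, 2, 7, 8, 10]], sizes [1, 1, 1, 3, 5].
The number of connected components (and the multiset of component sizes) is an isomorphism invariant — an isomorphism maps each component of G1 bijectively onto a component of G2. Since G1 has 1 component(s) and G2 has 5, they cannot be isomorphic.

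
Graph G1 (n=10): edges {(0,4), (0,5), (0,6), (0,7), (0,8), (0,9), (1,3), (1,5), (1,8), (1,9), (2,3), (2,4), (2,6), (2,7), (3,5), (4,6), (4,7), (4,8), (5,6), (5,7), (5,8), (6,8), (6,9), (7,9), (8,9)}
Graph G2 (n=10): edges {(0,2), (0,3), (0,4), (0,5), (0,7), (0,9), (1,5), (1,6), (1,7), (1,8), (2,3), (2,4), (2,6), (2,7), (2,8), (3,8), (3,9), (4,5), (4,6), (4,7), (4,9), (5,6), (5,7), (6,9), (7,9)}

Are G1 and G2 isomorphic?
Yes, isomorphic

The graphs are isomorphic.
One valid mapping φ: V(G1) → V(G2): 0→4, 1→3, 2→1, 3→8, 4→5, 5→2, 6→7, 7→6, 8→0, 9→9

Verify φ preserves adjacency — for each edge of G1, its image is an edge of G2:
  (0,4) → (φ(0),φ(4)) = (4,5) ∈ E(G2) ✓
  (0,5) → (φ(0),φ(5)) = (2,4) ∈ E(G2) ✓
  (0,6) → (φ(0),φ(6)) = (4,7) ∈ E(G2) ✓
  (0,7) → (φ(0),φ(7)) = (4,6) ∈ E(G2) ✓
  (0,8) → (φ(0),φ(8)) = (0,4) ∈ E(G2) ✓
  (0,9) → (φ(0),φ(9)) = (4,9) ∈ E(G2) ✓
  (1,3) → (φ(1),φ(3)) = (3,8) ∈ E(G2) ✓
  (1,5) → (φ(1),φ(5)) = (2,3) ∈ E(G2) ✓
  (1,8) → (φ(1),φ(8)) = (0,3) ∈ E(G2) ✓
  (1,9) → (φ(1),φ(9)) = (3,9) ∈ E(G2) ✓
  (2,3) → (φ(2),φ(3)) = (1,8) ∈ E(G2) ✓
  (2,4) → (φ(2),φ(4)) = (1,5) ∈ E(G2) ✓
  (2,6) → (φ(2),φ(6)) = (1,7) ∈ E(G2) ✓
  (2,7) → (φ(2),φ(7)) = (1,6) ∈ E(G2) ✓
  (3,5) → (φ(3),φ(5)) = (2,8) ∈ E(G2) ✓
  (4,6) → (φ(4),φ(6)) = (5,7) ∈ E(G2) ✓
  (4,7) → (φ(4),φ(7)) = (5,6) ∈ E(G2) ✓
  (4,8) → (φ(4),φ(8)) = (0,5) ∈ E(G2) ✓
  (5,6) → (φ(5),φ(6)) = (2,7) ∈ E(G2) ✓
  (5,7) → (φ(5),φ(7)) = (2,6) ∈ E(G2) ✓
  (5,8) → (φ(5),φ(8)) = (0,2) ∈ E(G2) ✓
  (6,8) → (φ(6),φ(8)) = (0,7) ∈ E(G2) ✓
  (6,9) → (φ(6),φ(9)) = (7,9) ∈ E(G2) ✓
  (7,9) → (φ(7),φ(9)) = (6,9) ∈ E(G2) ✓
  (8,9) → (φ(8),φ(9)) = (0,9) ∈ E(G2) ✓
All 25 edges of G1 map to edges of G2, and |E(G1)| = |E(G2)| = 25, so φ is a bijection on edges as well as vertices. Hence G1 ≅ G2.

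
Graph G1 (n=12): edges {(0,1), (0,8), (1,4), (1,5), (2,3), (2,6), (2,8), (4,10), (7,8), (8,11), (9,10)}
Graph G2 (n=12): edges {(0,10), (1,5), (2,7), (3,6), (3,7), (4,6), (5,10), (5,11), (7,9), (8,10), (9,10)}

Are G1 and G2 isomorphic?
Yes, isomorphic

The graphs are isomorphic.
One valid mapping φ: V(G1) → V(G2): 0→9, 1→7, 2→5, 3→11, 4→3, 5→2, 6→1, 7→0, 8→10, 9→4, 10→6, 11→8

Verify φ preserves adjacency — for each edge of G1, its image is an edge of G2:
  (0,1) → (φ(0),φ(1)) = (7,9) ∈ E(G2) ✓
  (0,8) → (φ(0),φ(8)) = (9,10) ∈ E(G2) ✓
  (1,4) → (φ(1),φ(4)) = (3,7) ∈ E(G2) ✓
  (1,5) → (φ(1),φ(5)) = (2,7) ∈ E(G2) ✓
  (2,3) → (φ(2),φ(3)) = (5,11) ∈ E(G2) ✓
  (2,6) → (φ(2),φ(6)) = (1,5) ∈ E(G2) ✓
  (2,8) → (φ(2),φ(8)) = (5,10) ∈ E(G2) ✓
  (4,10) → (φ(4),φ(10)) = (3,6) ∈ E(G2) ✓
  (7,8) → (φ(7),φ(8)) = (0,10) ∈ E(G2) ✓
  (8,11) → (φ(8),φ(11)) = (8,10) ∈ E(G2) ✓
  (9,10) → (φ(9),φ(10)) = (4,6) ∈ E(G2) ✓
All 11 edges of G1 map to edges of G2, and |E(G1)| = |E(G2)| = 11, so φ is a bijection on edges as well as vertices. Hence G1 ≅ G2.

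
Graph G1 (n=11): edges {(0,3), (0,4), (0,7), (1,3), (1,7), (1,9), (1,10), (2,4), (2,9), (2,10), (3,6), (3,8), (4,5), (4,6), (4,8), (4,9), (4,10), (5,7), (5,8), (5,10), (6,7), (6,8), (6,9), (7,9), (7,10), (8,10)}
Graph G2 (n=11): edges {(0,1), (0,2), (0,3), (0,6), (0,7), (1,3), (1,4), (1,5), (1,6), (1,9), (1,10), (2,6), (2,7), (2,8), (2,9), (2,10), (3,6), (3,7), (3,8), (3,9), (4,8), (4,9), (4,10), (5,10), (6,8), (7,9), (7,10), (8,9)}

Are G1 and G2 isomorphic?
No, not isomorphic

The graphs are NOT isomorphic.

Degrees in G1: deg(0)=3, deg(1)=4, deg(2)=3, deg(3)=4, deg(4)=7, deg(5)=4, deg(6)=5, deg(7)=6, deg(8)=5, deg(9)=5, deg(10)=6.
Sorted degree sequence of G1: [7, 6, 6, 5, 5, 5, 4, 4, 4, 3, 3].
Degrees in G2: deg(0)=5, deg(1)=7, deg(2)=6, deg(3)=6, deg(4)=4, deg(5)=2, deg(6)=5, deg(7)=5, deg(8)=5, deg(9)=6, deg(10)=5.
Sorted degree sequence of G2: [7, 6, 6, 6, 5, 5, 5, 5, 5, 4, 2].
The (sorted) degree sequence is an isomorphism invariant, so since G1 and G2 have different degree sequences they cannot be isomorphic.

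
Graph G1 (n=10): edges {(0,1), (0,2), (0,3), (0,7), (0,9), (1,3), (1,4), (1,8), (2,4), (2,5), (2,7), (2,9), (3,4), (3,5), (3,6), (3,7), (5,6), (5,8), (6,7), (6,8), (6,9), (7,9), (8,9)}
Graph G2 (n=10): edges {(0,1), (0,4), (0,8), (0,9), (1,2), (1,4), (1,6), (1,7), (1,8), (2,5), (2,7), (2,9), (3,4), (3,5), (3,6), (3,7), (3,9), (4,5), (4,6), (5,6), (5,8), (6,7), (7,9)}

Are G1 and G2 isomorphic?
Yes, isomorphic

The graphs are isomorphic.
One valid mapping φ: V(G1) → V(G2): 0→4, 1→0, 2→5, 3→1, 4→8, 5→2, 6→7, 7→6, 8→9, 9→3

Verify φ preserves adjacency — for each edge of G1, its image is an edge of G2:
  (0,1) → (φ(0),φ(1)) = (0,4) ∈ E(G2) ✓
  (0,2) → (φ(0),φ(2)) = (4,5) ∈ E(G2) ✓
  (0,3) → (φ(0),φ(3)) = (1,4) ∈ E(G2) ✓
  (0,7) → (φ(0),φ(7)) = (4,6) ∈ E(G2) ✓
  (0,9) → (φ(0),φ(9)) = (3,4) ∈ E(G2) ✓
  (1,3) → (φ(1),φ(3)) = (0,1) ∈ E(G2) ✓
  (1,4) → (φ(1),φ(4)) = (0,8) ∈ E(G2) ✓
  (1,8) → (φ(1),φ(8)) = (0,9) ∈ E(G2) ✓
  (2,4) → (φ(2),φ(4)) = (5,8) ∈ E(G2) ✓
  (2,5) → (φ(2),φ(5)) = (2,5) ∈ E(G2) ✓
  (2,7) → (φ(2),φ(7)) = (5,6) ∈ E(G2) ✓
  (2,9) → (φ(2),φ(9)) = (3,5) ∈ E(G2) ✓
  (3,4) → (φ(3),φ(4)) = (1,8) ∈ E(G2) ✓
  (3,5) → (φ(3),φ(5)) = (1,2) ∈ E(G2) ✓
  (3,6) → (φ(3),φ(6)) = (1,7) ∈ E(G2) ✓
  (3,7) → (φ(3),φ(7)) = (1,6) ∈ E(G2) ✓
  (5,6) → (φ(5),φ(6)) = (2,7) ∈ E(G2) ✓
  (5,8) → (φ(5),φ(8)) = (2,9) ∈ E(G2) ✓
  (6,7) → (φ(6),φ(7)) = (6,7) ∈ E(G2) ✓
  (6,8) → (φ(6),φ(8)) = (7,9) ∈ E(G2) ✓
  (6,9) → (φ(6),φ(9)) = (3,7) ∈ E(G2) ✓
  (7,9) → (φ(7),φ(9)) = (3,6) ∈ E(G2) ✓
  (8,9) → (φ(8),φ(9)) = (3,9) ∈ E(G2) ✓
All 23 edges of G1 map to edges of G2, and |E(G1)| = |E(G2)| = 23, so φ is a bijection on edges as well as vertices. Hence G1 ≅ G2.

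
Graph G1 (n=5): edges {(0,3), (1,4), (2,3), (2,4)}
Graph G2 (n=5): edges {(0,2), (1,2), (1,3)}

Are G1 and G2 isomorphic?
No, not isomorphic

The graphs are NOT isomorphic.

Connected components of G1: 1 component(s) with vertex sets [[0, 1, 2, 3, 4]], sizes [5].
Connected components of G2: 2 component(s) with vertex sets [[4], [0, 1, 2, 3]], sizes [1, 4].
The number of connected components (and the multiset of component sizes) is an isomorphism invariant — an isomorphism maps each component of G1 bijectively onto a component of G2. Since G1 has 1 component(s) and G2 has 2, they cannot be isomorphic.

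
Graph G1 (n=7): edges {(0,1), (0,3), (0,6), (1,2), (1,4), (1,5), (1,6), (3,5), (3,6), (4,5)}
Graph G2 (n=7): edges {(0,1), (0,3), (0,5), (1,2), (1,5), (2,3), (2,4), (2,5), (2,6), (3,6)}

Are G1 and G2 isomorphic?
Yes, isomorphic

The graphs are isomorphic.
One valid mapping φ: V(G1) → V(G2): 0→1, 1→2, 2→4, 3→0, 4→6, 5→3, 6→5

Verify φ preserves adjacency — for each edge of G1, its image is an edge of G2:
  (0,1) → (φ(0),φ(1)) = (1,2) ∈ E(G2) ✓
  (0,3) → (φ(0),φ(3)) = (0,1) ∈ E(G2) ✓
  (0,6) → (φ(0),φ(6)) = (1,5) ∈ E(G2) ✓
  (1,2) → (φ(1),φ(2)) = (2,4) ∈ E(G2) ✓
  (1,4) → (φ(1),φ(4)) = (2,6) ∈ E(G2) ✓
  (1,5) → (φ(1),φ(5)) = (2,3) ∈ E(G2) ✓
  (1,6) → (φ(1),φ(6)) = (2,5) ∈ E(G2) ✓
  (3,5) → (φ(3),φ(5)) = (0,3) ∈ E(G2) ✓
  (3,6) → (φ(3),φ(6)) = (0,5) ∈ E(G2) ✓
  (4,5) → (φ(4),φ(5)) = (3,6) ∈ E(G2) ✓
All 10 edges of G1 map to edges of G2, and |E(G1)| = |E(G2)| = 10, so φ is a bijection on edges as well as vertices. Hence G1 ≅ G2.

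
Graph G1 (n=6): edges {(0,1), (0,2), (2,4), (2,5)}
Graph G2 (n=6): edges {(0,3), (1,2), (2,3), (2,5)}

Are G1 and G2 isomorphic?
Yes, isomorphic

The graphs are isomorphic.
One valid mapping φ: V(G1) → V(G2): 0→3, 1→0, 2→2, 3→4, 4→5, 5→1

Verify φ preserves adjacency — for each edge of G1, its image is an edge of G2:
  (0,1) → (φ(0),φ(1)) = (0,3) ∈ E(G2) ✓
  (0,2) → (φ(0),φ(2)) = (2,3) ∈ E(G2) ✓
  (2,4) → (φ(2),φ(4)) = (2,5) ∈ E(G2) ✓
  (2,5) → (φ(2),φ(5)) = (1,2) ∈ E(G2) ✓
All 4 edges of G1 map to edges of G2, and |E(G1)| = |E(G2)| = 4, so φ is a bijection on edges as well as vertices. Hence G1 ≅ G2.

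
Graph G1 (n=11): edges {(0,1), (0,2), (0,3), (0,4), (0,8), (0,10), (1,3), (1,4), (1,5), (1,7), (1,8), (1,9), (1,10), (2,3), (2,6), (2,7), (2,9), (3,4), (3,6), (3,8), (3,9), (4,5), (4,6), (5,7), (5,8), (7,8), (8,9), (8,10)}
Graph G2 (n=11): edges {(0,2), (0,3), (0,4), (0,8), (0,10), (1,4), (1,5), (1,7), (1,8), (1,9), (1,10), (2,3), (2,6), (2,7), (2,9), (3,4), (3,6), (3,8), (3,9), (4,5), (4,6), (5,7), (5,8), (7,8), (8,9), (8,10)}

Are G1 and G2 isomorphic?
No, not isomorphic

The graphs are NOT isomorphic.

Counting edges: G1 has 28 edge(s); G2 has 26 edge(s).
Edge count is an isomorphism invariant (a bijection on vertices induces a bijection on edges), so differing edge counts rule out isomorphism.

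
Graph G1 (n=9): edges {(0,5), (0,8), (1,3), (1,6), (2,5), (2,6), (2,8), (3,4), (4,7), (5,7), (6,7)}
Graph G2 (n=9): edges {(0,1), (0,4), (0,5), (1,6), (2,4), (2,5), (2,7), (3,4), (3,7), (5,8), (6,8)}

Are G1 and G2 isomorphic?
Yes, isomorphic

The graphs are isomorphic.
One valid mapping φ: V(G1) → V(G2): 0→7, 1→1, 2→4, 3→6, 4→8, 5→2, 6→0, 7→5, 8→3

Verify φ preserves adjacency — for each edge of G1, its image is an edge of G2:
  (0,5) → (φ(0),φ(5)) = (2,7) ∈ E(G2) ✓
  (0,8) → (φ(0),φ(8)) = (3,7) ∈ E(G2) ✓
  (1,3) → (φ(1),φ(3)) = (1,6) ∈ E(G2) ✓
  (1,6) → (φ(1),φ(6)) = (0,1) ∈ E(G2) ✓
  (2,5) → (φ(2),φ(5)) = (2,4) ∈ E(G2) ✓
  (2,6) → (φ(2),φ(6)) = (0,4) ∈ E(G2) ✓
  (2,8) → (φ(2),φ(8)) = (3,4) ∈ E(G2) ✓
  (3,4) → (φ(3),φ(4)) = (6,8) ∈ E(G2) ✓
  (4,7) → (φ(4),φ(7)) = (5,8) ∈ E(G2) ✓
  (5,7) → (φ(5),φ(7)) = (2,5) ∈ E(G2) ✓
  (6,7) → (φ(6),φ(7)) = (0,5) ∈ E(G2) ✓
All 11 edges of G1 map to edges of G2, and |E(G1)| = |E(G2)| = 11, so φ is a bijection on edges as well as vertices. Hence G1 ≅ G2.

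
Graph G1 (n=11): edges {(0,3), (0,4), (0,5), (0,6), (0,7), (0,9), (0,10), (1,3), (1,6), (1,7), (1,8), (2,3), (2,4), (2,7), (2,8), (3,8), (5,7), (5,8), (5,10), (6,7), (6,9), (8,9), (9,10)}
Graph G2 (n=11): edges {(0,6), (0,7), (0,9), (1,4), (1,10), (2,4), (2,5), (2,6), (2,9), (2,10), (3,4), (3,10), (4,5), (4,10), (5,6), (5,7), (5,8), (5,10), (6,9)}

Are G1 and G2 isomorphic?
No, not isomorphic

The graphs are NOT isomorphic.

Counting triangles (3-cliques): G1 has 8, G2 has 9.
Triangle count is an isomorphism invariant, so differing triangle counts rule out isomorphism.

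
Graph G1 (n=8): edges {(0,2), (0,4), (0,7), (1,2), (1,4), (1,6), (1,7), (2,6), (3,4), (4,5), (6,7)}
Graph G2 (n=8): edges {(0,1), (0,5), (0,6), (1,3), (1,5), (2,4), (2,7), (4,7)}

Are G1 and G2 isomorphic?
No, not isomorphic

The graphs are NOT isomorphic.

Connected components of G1: 1 component(s) with vertex sets [[0, 1, 2, 3, 4, 5, 6, 7]], sizes [8].
Connected components of G2: 2 component(s) with vertex sets [[2, 4, 7], [0, 1, 3, 5, 6]], sizes [3, 5].
The number of connected components (and the multiset of component sizes) is an isomorphism invariant — an isomorphism maps each component of G1 bijectively onto a component of G2. Since G1 has 1 component(s) and G2 has 2, they cannot be isomorphic.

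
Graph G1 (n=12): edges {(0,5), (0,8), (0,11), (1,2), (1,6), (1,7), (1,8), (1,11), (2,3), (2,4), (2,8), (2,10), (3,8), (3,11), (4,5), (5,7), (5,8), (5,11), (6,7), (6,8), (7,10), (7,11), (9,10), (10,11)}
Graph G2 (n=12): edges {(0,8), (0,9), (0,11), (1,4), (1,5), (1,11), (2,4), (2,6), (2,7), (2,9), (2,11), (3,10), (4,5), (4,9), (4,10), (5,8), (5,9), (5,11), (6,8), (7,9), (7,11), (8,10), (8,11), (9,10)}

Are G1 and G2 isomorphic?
Yes, isomorphic

The graphs are isomorphic.
One valid mapping φ: V(G1) → V(G2): 0→7, 1→5, 2→8, 3→0, 4→6, 5→2, 6→1, 7→4, 8→11, 9→3, 10→10, 11→9

Verify φ preserves adjacency — for each edge of G1, its image is an edge of G2:
  (0,5) → (φ(0),φ(5)) = (2,7) ∈ E(G2) ✓
  (0,8) → (φ(0),φ(8)) = (7,11) ∈ E(G2) ✓
  (0,11) → (φ(0),φ(11)) = (7,9) ∈ E(G2) ✓
  (1,2) → (φ(1),φ(2)) = (5,8) ∈ E(G2) ✓
  (1,6) → (φ(1),φ(6)) = (1,5) ∈ E(G2) ✓
  (1,7) → (φ(1),φ(7)) = (4,5) ∈ E(G2) ✓
  (1,8) → (φ(1),φ(8)) = (5,11) ∈ E(G2) ✓
  (1,11) → (φ(1),φ(11)) = (5,9) ∈ E(G2) ✓
  (2,3) → (φ(2),φ(3)) = (0,8) ∈ E(G2) ✓
  (2,4) → (φ(2),φ(4)) = (6,8) ∈ E(G2) ✓
  (2,8) → (φ(2),φ(8)) = (8,11) ∈ E(G2) ✓
  (2,10) → (φ(2),φ(10)) = (8,10) ∈ E(G2) ✓
  (3,8) → (φ(3),φ(8)) = (0,11) ∈ E(G2) ✓
  (3,11) → (φ(3),φ(11)) = (0,9) ∈ E(G2) ✓
  (4,5) → (φ(4),φ(5)) = (2,6) ∈ E(G2) ✓
  (5,7) → (φ(5),φ(7)) = (2,4) ∈ E(G2) ✓
  (5,8) → (φ(5),φ(8)) = (2,11) ∈ E(G2) ✓
  (5,11) → (φ(5),φ(11)) = (2,9) ∈ E(G2) ✓
  (6,7) → (φ(6),φ(7)) = (1,4) ∈ E(G2) ✓
  (6,8) → (φ(6),φ(8)) = (1,11) ∈ E(G2) ✓
  (7,10) → (φ(7),φ(10)) = (4,10) ∈ E(G2) ✓
  (7,11) → (φ(7),φ(11)) = (4,9) ∈ E(G2) ✓
  (9,10) → (φ(9),φ(10)) = (3,10) ∈ E(G2) ✓
  (10,11) → (φ(10),φ(11)) = (9,10) ∈ E(G2) ✓
All 24 edges of G1 map to edges of G2, and |E(G1)| = |E(G2)| = 24, so φ is a bijection on edges as well as vertices. Hence G1 ≅ G2.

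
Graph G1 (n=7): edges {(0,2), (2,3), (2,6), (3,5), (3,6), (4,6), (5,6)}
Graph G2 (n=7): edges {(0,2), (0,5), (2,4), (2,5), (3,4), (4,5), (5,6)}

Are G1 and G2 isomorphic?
Yes, isomorphic

The graphs are isomorphic.
One valid mapping φ: V(G1) → V(G2): 0→3, 1→1, 2→4, 3→2, 4→6, 5→0, 6→5

Verify φ preserves adjacency — for each edge of G1, its image is an edge of G2:
  (0,2) → (φ(0),φ(2)) = (3,4) ∈ E(G2) ✓
  (2,3) → (φ(2),φ(3)) = (2,4) ∈ E(G2) ✓
  (2,6) → (φ(2),φ(6)) = (4,5) ∈ E(G2) ✓
  (3,5) → (φ(3),φ(5)) = (0,2) ∈ E(G2) ✓
  (3,6) → (φ(3),φ(6)) = (2,5) ∈ E(G2) ✓
  (4,6) → (φ(4),φ(6)) = (5,6) ∈ E(G2) ✓
  (5,6) → (φ(5),φ(6)) = (0,5) ∈ E(G2) ✓
All 7 edges of G1 map to edges of G2, and |E(G1)| = |E(G2)| = 7, so φ is a bijection on edges as well as vertices. Hence G1 ≅ G2.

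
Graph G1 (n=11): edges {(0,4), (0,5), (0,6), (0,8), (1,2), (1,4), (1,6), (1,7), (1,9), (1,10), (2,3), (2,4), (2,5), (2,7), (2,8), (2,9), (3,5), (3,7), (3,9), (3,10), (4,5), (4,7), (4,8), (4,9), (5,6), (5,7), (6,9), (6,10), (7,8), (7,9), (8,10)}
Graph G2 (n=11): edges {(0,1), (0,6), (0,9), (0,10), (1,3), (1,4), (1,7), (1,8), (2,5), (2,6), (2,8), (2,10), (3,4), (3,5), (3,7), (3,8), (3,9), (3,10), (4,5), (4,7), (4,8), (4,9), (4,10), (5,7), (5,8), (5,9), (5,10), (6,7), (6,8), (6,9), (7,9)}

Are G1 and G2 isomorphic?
Yes, isomorphic

The graphs are isomorphic.
One valid mapping φ: V(G1) → V(G2): 0→2, 1→9, 2→4, 3→1, 4→5, 5→8, 6→6, 7→3, 8→10, 9→7, 10→0

Verify φ preserves adjacency — for each edge of G1, its image is an edge of G2:
  (0,4) → (φ(0),φ(4)) = (2,5) ∈ E(G2) ✓
  (0,5) → (φ(0),φ(5)) = (2,8) ∈ E(G2) ✓
  (0,6) → (φ(0),φ(6)) = (2,6) ∈ E(G2) ✓
  (0,8) → (φ(0),φ(8)) = (2,10) ∈ E(G2) ✓
  (1,2) → (φ(1),φ(2)) = (4,9) ∈ E(G2) ✓
  (1,4) → (φ(1),φ(4)) = (5,9) ∈ E(G2) ✓
  (1,6) → (φ(1),φ(6)) = (6,9) ∈ E(G2) ✓
  (1,7) → (φ(1),φ(7)) = (3,9) ∈ E(G2) ✓
  (1,9) → (φ(1),φ(9)) = (7,9) ∈ E(G2) ✓
  (1,10) → (φ(1),φ(10)) = (0,9) ∈ E(G2) ✓
  (2,3) → (φ(2),φ(3)) = (1,4) ∈ E(G2) ✓
  (2,4) → (φ(2),φ(4)) = (4,5) ∈ E(G2) ✓
  (2,5) → (φ(2),φ(5)) = (4,8) ∈ E(G2) ✓
  (2,7) → (φ(2),φ(7)) = (3,4) ∈ E(G2) ✓
  (2,8) → (φ(2),φ(8)) = (4,10) ∈ E(G2) ✓
  (2,9) → (φ(2),φ(9)) = (4,7) ∈ E(G2) ✓
  (3,5) → (φ(3),φ(5)) = (1,8) ∈ E(G2) ✓
  (3,7) → (φ(3),φ(7)) = (1,3) ∈ E(G2) ✓
  (3,9) → (φ(3),φ(9)) = (1,7) ∈ E(G2) ✓
  (3,10) → (φ(3),φ(10)) = (0,1) ∈ E(G2) ✓
  (4,5) → (φ(4),φ(5)) = (5,8) ∈ E(G2) ✓
  (4,7) → (φ(4),φ(7)) = (3,5) ∈ E(G2) ✓
  (4,8) → (φ(4),φ(8)) = (5,10) ∈ E(G2) ✓
  (4,9) → (φ(4),φ(9)) = (5,7) ∈ E(G2) ✓
  (5,6) → (φ(5),φ(6)) = (6,8) ∈ E(G2) ✓
  (5,7) → (φ(5),φ(7)) = (3,8) ∈ E(G2) ✓
  (6,9) → (φ(6),φ(9)) = (6,7) ∈ E(G2) ✓
  (6,10) → (φ(6),φ(10)) = (0,6) ∈ E(G2) ✓
  (7,8) → (φ(7),φ(8)) = (3,10) ∈ E(G2) ✓
  (7,9) → (φ(7),φ(9)) = (3,7) ∈ E(G2) ✓
  (8,10) → (φ(8),φ(10)) = (0,10) ∈ E(G2) ✓
All 31 edges of G1 map to edges of G2, and |E(G1)| = |E(G2)| = 31, so φ is a bijection on edges as well as vertices. Hence G1 ≅ G2.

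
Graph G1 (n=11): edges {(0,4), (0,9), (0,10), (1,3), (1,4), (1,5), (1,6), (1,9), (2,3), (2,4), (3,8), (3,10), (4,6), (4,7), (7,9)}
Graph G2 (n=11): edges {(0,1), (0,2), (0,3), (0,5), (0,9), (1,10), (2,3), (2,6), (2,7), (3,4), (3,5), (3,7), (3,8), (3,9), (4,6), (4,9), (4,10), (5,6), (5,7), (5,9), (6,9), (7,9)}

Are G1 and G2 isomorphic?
No, not isomorphic

The graphs are NOT isomorphic.

Counting triangles (3-cliques): G1 has 1, G2 has 12.
Triangle count is an isomorphism invariant, so differing triangle counts rule out isomorphism.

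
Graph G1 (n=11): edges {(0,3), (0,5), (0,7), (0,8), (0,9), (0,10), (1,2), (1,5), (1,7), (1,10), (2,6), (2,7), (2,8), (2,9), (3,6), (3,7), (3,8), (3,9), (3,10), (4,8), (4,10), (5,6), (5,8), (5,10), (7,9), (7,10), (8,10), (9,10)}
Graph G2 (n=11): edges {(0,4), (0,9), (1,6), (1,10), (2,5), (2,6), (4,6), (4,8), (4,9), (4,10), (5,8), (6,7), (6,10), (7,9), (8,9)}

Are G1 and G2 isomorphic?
No, not isomorphic

The graphs are NOT isomorphic.

Counting triangles (3-cliques): G1 has 21, G2 has 4.
Triangle count is an isomorphism invariant, so differing triangle counts rule out isomorphism.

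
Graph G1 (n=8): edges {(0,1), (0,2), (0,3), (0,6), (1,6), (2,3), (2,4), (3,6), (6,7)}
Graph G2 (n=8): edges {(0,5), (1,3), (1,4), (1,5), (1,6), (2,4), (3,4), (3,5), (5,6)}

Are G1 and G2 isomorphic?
Yes, isomorphic

The graphs are isomorphic.
One valid mapping φ: V(G1) → V(G2): 0→1, 1→6, 2→4, 3→3, 4→2, 5→7, 6→5, 7→0

Verify φ preserves adjacency — for each edge of G1, its image is an edge of G2:
  (0,1) → (φ(0),φ(1)) = (1,6) ∈ E(G2) ✓
  (0,2) → (φ(0),φ(2)) = (1,4) ∈ E(G2) ✓
  (0,3) → (φ(0),φ(3)) = (1,3) ∈ E(G2) ✓
  (0,6) → (φ(0),φ(6)) = (1,5) ∈ E(G2) ✓
  (1,6) → (φ(1),φ(6)) = (5,6) ∈ E(G2) ✓
  (2,3) → (φ(2),φ(3)) = (3,4) ∈ E(G2) ✓
  (2,4) → (φ(2),φ(4)) = (2,4) ∈ E(G2) ✓
  (3,6) → (φ(3),φ(6)) = (3,5) ∈ E(G2) ✓
  (6,7) → (φ(6),φ(7)) = (0,5) ∈ E(G2) ✓
All 9 edges of G1 map to edges of G2, and |E(G1)| = |E(G2)| = 9, so φ is a bijection on edges as well as vertices. Hence G1 ≅ G2.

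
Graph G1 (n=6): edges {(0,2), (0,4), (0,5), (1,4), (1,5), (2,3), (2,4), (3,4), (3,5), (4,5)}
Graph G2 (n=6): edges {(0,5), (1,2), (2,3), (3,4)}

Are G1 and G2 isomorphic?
No, not isomorphic

The graphs are NOT isomorphic.

Degrees in G1: deg(0)=3, deg(1)=2, deg(2)=3, deg(3)=3, deg(4)=5, deg(5)=4.
Sorted degree sequence of G1: [5, 4, 3, 3, 3, 2].
Degrees in G2: deg(0)=1, deg(1)=1, deg(2)=2, deg(3)=2, deg(4)=1, deg(5)=1.
Sorted degree sequence of G2: [2, 2, 1, 1, 1, 1].
The (sorted) degree sequence is an isomorphism invariant, so since G1 and G2 have different degree sequences they cannot be isomorphic.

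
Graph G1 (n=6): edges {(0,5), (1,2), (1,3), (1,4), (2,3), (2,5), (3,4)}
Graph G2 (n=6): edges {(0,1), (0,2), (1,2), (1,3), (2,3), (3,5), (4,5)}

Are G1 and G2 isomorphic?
Yes, isomorphic

The graphs are isomorphic.
One valid mapping φ: V(G1) → V(G2): 0→4, 1→2, 2→3, 3→1, 4→0, 5→5

Verify φ preserves adjacency — for each edge of G1, its image is an edge of G2:
  (0,5) → (φ(0),φ(5)) = (4,5) ∈ E(G2) ✓
  (1,2) → (φ(1),φ(2)) = (2,3) ∈ E(G2) ✓
  (1,3) → (φ(1),φ(3)) = (1,2) ∈ E(G2) ✓
  (1,4) → (φ(1),φ(4)) = (0,2) ∈ E(G2) ✓
  (2,3) → (φ(2),φ(3)) = (1,3) ∈ E(G2) ✓
  (2,5) → (φ(2),φ(5)) = (3,5) ∈ E(G2) ✓
  (3,4) → (φ(3),φ(4)) = (0,1) ∈ E(G2) ✓
All 7 edges of G1 map to edges of G2, and |E(G1)| = |E(G2)| = 7, so φ is a bijection on edges as well as vertices. Hence G1 ≅ G2.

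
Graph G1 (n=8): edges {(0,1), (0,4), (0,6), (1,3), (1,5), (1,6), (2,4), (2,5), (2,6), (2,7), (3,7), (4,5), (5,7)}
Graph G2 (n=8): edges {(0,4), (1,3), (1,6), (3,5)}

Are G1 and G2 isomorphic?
No, not isomorphic

The graphs are NOT isomorphic.

Connected components of G1: 1 component(s) with vertex sets [[0, 1, 2, 3, 4, 5, 6, 7]], sizes [8].
Connected components of G2: 4 component(s) with vertex sets [[2], [7], [0, 4], [1, 3, 5, 6]], sizes [1, 1, 2, 4].
The number of connected components (and the multiset of component sizes) is an isomorphism invariant — an isomorphism maps each component of G1 bijectively onto a component of G2. Since G1 has 1 component(s) and G2 has 4, they cannot be isomorphic.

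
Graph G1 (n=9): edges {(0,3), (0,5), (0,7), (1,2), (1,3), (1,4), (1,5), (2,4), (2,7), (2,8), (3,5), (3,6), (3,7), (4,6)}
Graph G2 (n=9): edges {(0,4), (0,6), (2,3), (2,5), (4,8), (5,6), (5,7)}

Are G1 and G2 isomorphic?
No, not isomorphic

The graphs are NOT isomorphic.

Connected components of G1: 1 component(s) with vertex sets [[0, 1, 2, 3, 4, 5, 6, 7, 8]], sizes [9].
Connected components of G2: 2 component(s) with vertex sets [[1], [0, 2, 3, 4, 5, 6, 7, 8]], sizes [1, 8].
The number of connected components (and the multiset of component sizes) is an isomorphism invariant — an isomorphism maps each component of G1 bijectively onto a component of G2. Since G1 has 1 component(s) and G2 has 2, they cannot be isomorphic.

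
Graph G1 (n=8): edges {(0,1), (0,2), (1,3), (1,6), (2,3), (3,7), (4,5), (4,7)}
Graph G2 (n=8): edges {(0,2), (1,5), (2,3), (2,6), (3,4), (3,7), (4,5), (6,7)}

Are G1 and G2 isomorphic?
Yes, isomorphic

The graphs are isomorphic.
One valid mapping φ: V(G1) → V(G2): 0→6, 1→2, 2→7, 3→3, 4→5, 5→1, 6→0, 7→4

Verify φ preserves adjacency — for each edge of G1, its image is an edge of G2:
  (0,1) → (φ(0),φ(1)) = (2,6) ∈ E(G2) ✓
  (0,2) → (φ(0),φ(2)) = (6,7) ∈ E(G2) ✓
  (1,3) → (φ(1),φ(3)) = (2,3) ∈ E(G2) ✓
  (1,6) → (φ(1),φ(6)) = (0,2) ∈ E(G2) ✓
  (2,3) → (φ(2),φ(3)) = (3,7) ∈ E(G2) ✓
  (3,7) → (φ(3),φ(7)) = (3,4) ∈ E(G2) ✓
  (4,5) → (φ(4),φ(5)) = (1,5) ∈ E(G2) ✓
  (4,7) → (φ(4),φ(7)) = (4,5) ∈ E(G2) ✓
All 8 edges of G1 map to edges of G2, and |E(G1)| = |E(G2)| = 8, so φ is a bijection on edges as well as vertices. Hence G1 ≅ G2.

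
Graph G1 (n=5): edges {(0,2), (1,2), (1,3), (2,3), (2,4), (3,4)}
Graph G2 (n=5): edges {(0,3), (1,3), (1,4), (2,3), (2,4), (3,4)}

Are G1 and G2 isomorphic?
Yes, isomorphic

The graphs are isomorphic.
One valid mapping φ: V(G1) → V(G2): 0→0, 1→1, 2→3, 3→4, 4→2

Verify φ preserves adjacency — for each edge of G1, its image is an edge of G2:
  (0,2) → (φ(0),φ(2)) = (0,3) ∈ E(G2) ✓
  (1,2) → (φ(1),φ(2)) = (1,3) ∈ E(G2) ✓
  (1,3) → (φ(1),φ(3)) = (1,4) ∈ E(G2) ✓
  (2,3) → (φ(2),φ(3)) = (3,4) ∈ E(G2) ✓
  (2,4) → (φ(2),φ(4)) = (2,3) ∈ E(G2) ✓
  (3,4) → (φ(3),φ(4)) = (2,4) ∈ E(G2) ✓
All 6 edges of G1 map to edges of G2, and |E(G1)| = |E(G2)| = 6, so φ is a bijection on edges as well as vertices. Hence G1 ≅ G2.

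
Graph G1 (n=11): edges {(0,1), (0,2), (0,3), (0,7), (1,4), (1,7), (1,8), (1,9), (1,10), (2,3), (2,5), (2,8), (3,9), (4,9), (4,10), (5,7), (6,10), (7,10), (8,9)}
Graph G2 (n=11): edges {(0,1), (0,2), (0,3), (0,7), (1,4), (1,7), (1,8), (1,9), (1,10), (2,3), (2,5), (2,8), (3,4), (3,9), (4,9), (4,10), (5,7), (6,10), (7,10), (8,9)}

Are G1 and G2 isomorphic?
No, not isomorphic

The graphs are NOT isomorphic.

Counting edges: G1 has 19 edge(s); G2 has 20 edge(s).
Edge count is an isomorphism invariant (a bijection on vertices induces a bijection on edges), so differing edge counts rule out isomorphism.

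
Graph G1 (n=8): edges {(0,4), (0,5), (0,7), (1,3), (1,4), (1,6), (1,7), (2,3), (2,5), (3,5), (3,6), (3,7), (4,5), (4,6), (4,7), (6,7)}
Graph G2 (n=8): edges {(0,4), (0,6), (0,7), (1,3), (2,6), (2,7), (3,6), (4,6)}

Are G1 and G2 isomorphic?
No, not isomorphic

The graphs are NOT isomorphic.

Connected components of G1: 1 component(s) with vertex sets [[0, 1, 2, 3, 4, 5, 6, 7]], sizes [8].
Connected components of G2: 2 component(s) with vertex sets [[5], [0, 1, 2, 3, 4, 6, 7]], sizes [1, 7].
The number of connected components (and the multiset of component sizes) is an isomorphism invariant — an isomorphism maps each component of G1 bijectively onto a component of G2. Since G1 has 1 component(s) and G2 has 2, they cannot be isomorphic.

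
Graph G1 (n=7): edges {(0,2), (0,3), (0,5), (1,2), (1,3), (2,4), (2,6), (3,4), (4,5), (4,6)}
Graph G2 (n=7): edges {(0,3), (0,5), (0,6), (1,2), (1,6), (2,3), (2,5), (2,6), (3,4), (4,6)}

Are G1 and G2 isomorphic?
Yes, isomorphic

The graphs are isomorphic.
One valid mapping φ: V(G1) → V(G2): 0→3, 1→5, 2→2, 3→0, 4→6, 5→4, 6→1

Verify φ preserves adjacency — for each edge of G1, its image is an edge of G2:
  (0,2) → (φ(0),φ(2)) = (2,3) ∈ E(G2) ✓
  (0,3) → (φ(0),φ(3)) = (0,3) ∈ E(G2) ✓
  (0,5) → (φ(0),φ(5)) = (3,4) ∈ E(G2) ✓
  (1,2) → (φ(1),φ(2)) = (2,5) ∈ E(G2) ✓
  (1,3) → (φ(1),φ(3)) = (0,5) ∈ E(G2) ✓
  (2,4) → (φ(2),φ(4)) = (2,6) ∈ E(G2) ✓
  (2,6) → (φ(2),φ(6)) = (1,2) ∈ E(G2) ✓
  (3,4) → (φ(3),φ(4)) = (0,6) ∈ E(G2) ✓
  (4,5) → (φ(4),φ(5)) = (4,6) ∈ E(G2) ✓
  (4,6) → (φ(4),φ(6)) = (1,6) ∈ E(G2) ✓
All 10 edges of G1 map to edges of G2, and |E(G1)| = |E(G2)| = 10, so φ is a bijection on edges as well as vertices. Hence G1 ≅ G2.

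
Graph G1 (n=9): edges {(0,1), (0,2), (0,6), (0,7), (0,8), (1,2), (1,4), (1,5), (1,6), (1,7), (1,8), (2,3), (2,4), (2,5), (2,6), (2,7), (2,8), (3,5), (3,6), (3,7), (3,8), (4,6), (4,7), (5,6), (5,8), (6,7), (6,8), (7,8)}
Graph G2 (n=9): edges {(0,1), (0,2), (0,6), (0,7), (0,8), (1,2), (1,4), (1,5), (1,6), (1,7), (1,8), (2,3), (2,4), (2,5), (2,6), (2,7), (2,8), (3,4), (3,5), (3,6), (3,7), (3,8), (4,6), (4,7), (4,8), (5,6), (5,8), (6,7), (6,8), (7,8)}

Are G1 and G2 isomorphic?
No, not isomorphic

The graphs are NOT isomorphic.

Counting edges: G1 has 28 edge(s); G2 has 30 edge(s).
Edge count is an isomorphism invariant (a bijection on vertices induces a bijection on edges), so differing edge counts rule out isomorphism.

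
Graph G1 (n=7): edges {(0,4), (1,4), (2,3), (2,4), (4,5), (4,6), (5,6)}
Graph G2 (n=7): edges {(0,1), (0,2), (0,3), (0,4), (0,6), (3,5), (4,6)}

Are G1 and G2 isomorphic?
Yes, isomorphic

The graphs are isomorphic.
One valid mapping φ: V(G1) → V(G2): 0→1, 1→2, 2→3, 3→5, 4→0, 5→4, 6→6

Verify φ preserves adjacency — for each edge of G1, its image is an edge of G2:
  (0,4) → (φ(0),φ(4)) = (0,1) ∈ E(G2) ✓
  (1,4) → (φ(1),φ(4)) = (0,2) ∈ E(G2) ✓
  (2,3) → (φ(2),φ(3)) = (3,5) ∈ E(G2) ✓
  (2,4) → (φ(2),φ(4)) = (0,3) ∈ E(G2) ✓
  (4,5) → (φ(4),φ(5)) = (0,4) ∈ E(G2) ✓
  (4,6) → (φ(4),φ(6)) = (0,6) ∈ E(G2) ✓
  (5,6) → (φ(5),φ(6)) = (4,6) ∈ E(G2) ✓
All 7 edges of G1 map to edges of G2, and |E(G1)| = |E(G2)| = 7, so φ is a bijection on edges as well as vertices. Hence G1 ≅ G2.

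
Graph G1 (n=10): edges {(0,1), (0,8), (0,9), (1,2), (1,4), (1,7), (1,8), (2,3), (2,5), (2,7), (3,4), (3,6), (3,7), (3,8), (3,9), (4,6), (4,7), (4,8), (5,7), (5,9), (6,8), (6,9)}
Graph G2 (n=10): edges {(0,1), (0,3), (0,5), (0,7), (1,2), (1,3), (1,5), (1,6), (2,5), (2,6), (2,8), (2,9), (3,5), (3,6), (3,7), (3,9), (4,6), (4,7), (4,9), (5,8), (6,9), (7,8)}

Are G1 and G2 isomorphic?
Yes, isomorphic

The graphs are isomorphic.
One valid mapping φ: V(G1) → V(G2): 0→8, 1→2, 2→9, 3→3, 4→1, 5→4, 6→0, 7→6, 8→5, 9→7

Verify φ preserves adjacency — for each edge of G1, its image is an edge of G2:
  (0,1) → (φ(0),φ(1)) = (2,8) ∈ E(G2) ✓
  (0,8) → (φ(0),φ(8)) = (5,8) ∈ E(G2) ✓
  (0,9) → (φ(0),φ(9)) = (7,8) ∈ E(G2) ✓
  (1,2) → (φ(1),φ(2)) = (2,9) ∈ E(G2) ✓
  (1,4) → (φ(1),φ(4)) = (1,2) ∈ E(G2) ✓
  (1,7) → (φ(1),φ(7)) = (2,6) ∈ E(G2) ✓
  (1,8) → (φ(1),φ(8)) = (2,5) ∈ E(G2) ✓
  (2,3) → (φ(2),φ(3)) = (3,9) ∈ E(G2) ✓
  (2,5) → (φ(2),φ(5)) = (4,9) ∈ E(G2) ✓
  (2,7) → (φ(2),φ(7)) = (6,9) ∈ E(G2) ✓
  (3,4) → (φ(3),φ(4)) = (1,3) ∈ E(G2) ✓
  (3,6) → (φ(3),φ(6)) = (0,3) ∈ E(G2) ✓
  (3,7) → (φ(3),φ(7)) = (3,6) ∈ E(G2) ✓
  (3,8) → (φ(3),φ(8)) = (3,5) ∈ E(G2) ✓
  (3,9) → (φ(3),φ(9)) = (3,7) ∈ E(G2) ✓
  (4,6) → (φ(4),φ(6)) = (0,1) ∈ E(G2) ✓
  (4,7) → (φ(4),φ(7)) = (1,6) ∈ E(G2) ✓
  (4,8) → (φ(4),φ(8)) = (1,5) ∈ E(G2) ✓
  (5,7) → (φ(5),φ(7)) = (4,6) ∈ E(G2) ✓
  (5,9) → (φ(5),φ(9)) = (4,7) ∈ E(G2) ✓
  (6,8) → (φ(6),φ(8)) = (0,5) ∈ E(G2) ✓
  (6,9) → (φ(6),φ(9)) = (0,7) ∈ E(G2) ✓
All 22 edges of G1 map to edges of G2, and |E(G1)| = |E(G2)| = 22, so φ is a bijection on edges as well as vertices. Hence G1 ≅ G2.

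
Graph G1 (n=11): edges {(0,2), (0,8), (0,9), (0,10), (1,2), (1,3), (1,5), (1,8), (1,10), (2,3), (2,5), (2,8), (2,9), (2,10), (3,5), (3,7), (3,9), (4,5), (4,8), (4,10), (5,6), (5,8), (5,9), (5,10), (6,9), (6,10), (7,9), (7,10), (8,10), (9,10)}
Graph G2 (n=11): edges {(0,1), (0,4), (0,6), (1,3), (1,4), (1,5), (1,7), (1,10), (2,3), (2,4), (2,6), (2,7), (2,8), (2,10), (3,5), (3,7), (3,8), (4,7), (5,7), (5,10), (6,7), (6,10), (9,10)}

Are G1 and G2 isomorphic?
No, not isomorphic

The graphs are NOT isomorphic.

Counting triangles (3-cliques): G1 has 31, G2 has 12.
Triangle count is an isomorphism invariant, so differing triangle counts rule out isomorphism.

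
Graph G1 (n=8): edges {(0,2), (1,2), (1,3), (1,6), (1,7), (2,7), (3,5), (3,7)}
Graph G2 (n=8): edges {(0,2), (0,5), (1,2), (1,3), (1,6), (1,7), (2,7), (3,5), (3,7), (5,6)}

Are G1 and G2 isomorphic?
No, not isomorphic

The graphs are NOT isomorphic.

Counting edges: G1 has 8 edge(s); G2 has 10 edge(s).
Edge count is an isomorphism invariant (a bijection on vertices induces a bijection on edges), so differing edge counts rule out isomorphism.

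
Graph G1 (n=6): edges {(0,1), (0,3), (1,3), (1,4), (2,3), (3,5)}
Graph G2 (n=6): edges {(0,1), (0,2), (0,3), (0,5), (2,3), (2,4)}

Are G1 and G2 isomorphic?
Yes, isomorphic

The graphs are isomorphic.
One valid mapping φ: V(G1) → V(G2): 0→3, 1→2, 2→5, 3→0, 4→4, 5→1

Verify φ preserves adjacency — for each edge of G1, its image is an edge of G2:
  (0,1) → (φ(0),φ(1)) = (2,3) ∈ E(G2) ✓
  (0,3) → (φ(0),φ(3)) = (0,3) ∈ E(G2) ✓
  (1,3) → (φ(1),φ(3)) = (0,2) ∈ E(G2) ✓
  (1,4) → (φ(1),φ(4)) = (2,4) ∈ E(G2) ✓
  (2,3) → (φ(2),φ(3)) = (0,5) ∈ E(G2) ✓
  (3,5) → (φ(3),φ(5)) = (0,1) ∈ E(G2) ✓
All 6 edges of G1 map to edges of G2, and |E(G1)| = |E(G2)| = 6, so φ is a bijection on edges as well as vertices. Hence G1 ≅ G2.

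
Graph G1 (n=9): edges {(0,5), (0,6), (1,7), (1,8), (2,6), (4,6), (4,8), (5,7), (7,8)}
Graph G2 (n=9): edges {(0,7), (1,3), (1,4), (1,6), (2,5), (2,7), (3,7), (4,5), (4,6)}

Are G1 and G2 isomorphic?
Yes, isomorphic

The graphs are isomorphic.
One valid mapping φ: V(G1) → V(G2): 0→2, 1→6, 2→0, 3→8, 4→3, 5→5, 6→7, 7→4, 8→1

Verify φ preserves adjacency — for each edge of G1, its image is an edge of G2:
  (0,5) → (φ(0),φ(5)) = (2,5) ∈ E(G2) ✓
  (0,6) → (φ(0),φ(6)) = (2,7) ∈ E(G2) ✓
  (1,7) → (φ(1),φ(7)) = (4,6) ∈ E(G2) ✓
  (1,8) → (φ(1),φ(8)) = (1,6) ∈ E(G2) ✓
  (2,6) → (φ(2),φ(6)) = (0,7) ∈ E(G2) ✓
  (4,6) → (φ(4),φ(6)) = (3,7) ∈ E(G2) ✓
  (4,8) → (φ(4),φ(8)) = (1,3) ∈ E(G2) ✓
  (5,7) → (φ(5),φ(7)) = (4,5) ∈ E(G2) ✓
  (7,8) → (φ(7),φ(8)) = (1,4) ∈ E(G2) ✓
All 9 edges of G1 map to edges of G2, and |E(G1)| = |E(G2)| = 9, so φ is a bijection on edges as well as vertices. Hence G1 ≅ G2.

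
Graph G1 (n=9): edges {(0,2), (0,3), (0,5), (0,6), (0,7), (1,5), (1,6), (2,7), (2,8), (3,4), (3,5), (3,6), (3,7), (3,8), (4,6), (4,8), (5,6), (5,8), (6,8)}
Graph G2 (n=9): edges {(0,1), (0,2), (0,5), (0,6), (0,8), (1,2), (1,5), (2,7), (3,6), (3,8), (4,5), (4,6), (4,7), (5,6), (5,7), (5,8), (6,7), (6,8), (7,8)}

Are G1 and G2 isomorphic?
Yes, isomorphic

The graphs are isomorphic.
One valid mapping φ: V(G1) → V(G2): 0→0, 1→3, 2→2, 3→5, 4→4, 5→8, 6→6, 7→1, 8→7

Verify φ preserves adjacency — for each edge of G1, its image is an edge of G2:
  (0,2) → (φ(0),φ(2)) = (0,2) ∈ E(G2) ✓
  (0,3) → (φ(0),φ(3)) = (0,5) ∈ E(G2) ✓
  (0,5) → (φ(0),φ(5)) = (0,8) ∈ E(G2) ✓
  (0,6) → (φ(0),φ(6)) = (0,6) ∈ E(G2) ✓
  (0,7) → (φ(0),φ(7)) = (0,1) ∈ E(G2) ✓
  (1,5) → (φ(1),φ(5)) = (3,8) ∈ E(G2) ✓
  (1,6) → (φ(1),φ(6)) = (3,6) ∈ E(G2) ✓
  (2,7) → (φ(2),φ(7)) = (1,2) ∈ E(G2) ✓
  (2,8) → (φ(2),φ(8)) = (2,7) ∈ E(G2) ✓
  (3,4) → (φ(3),φ(4)) = (4,5) ∈ E(G2) ✓
  (3,5) → (φ(3),φ(5)) = (5,8) ∈ E(G2) ✓
  (3,6) → (φ(3),φ(6)) = (5,6) ∈ E(G2) ✓
  (3,7) → (φ(3),φ(7)) = (1,5) ∈ E(G2) ✓
  (3,8) → (φ(3),φ(8)) = (5,7) ∈ E(G2) ✓
  (4,6) → (φ(4),φ(6)) = (4,6) ∈ E(G2) ✓
  (4,8) → (φ(4),φ(8)) = (4,7) ∈ E(G2) ✓
  (5,6) → (φ(5),φ(6)) = (6,8) ∈ E(G2) ✓
  (5,8) → (φ(5),φ(8)) = (7,8) ∈ E(G2) ✓
  (6,8) → (φ(6),φ(8)) = (6,7) ∈ E(G2) ✓
All 19 edges of G1 map to edges of G2, and |E(G1)| = |E(G2)| = 19, so φ is a bijection on edges as well as vertices. Hence G1 ≅ G2.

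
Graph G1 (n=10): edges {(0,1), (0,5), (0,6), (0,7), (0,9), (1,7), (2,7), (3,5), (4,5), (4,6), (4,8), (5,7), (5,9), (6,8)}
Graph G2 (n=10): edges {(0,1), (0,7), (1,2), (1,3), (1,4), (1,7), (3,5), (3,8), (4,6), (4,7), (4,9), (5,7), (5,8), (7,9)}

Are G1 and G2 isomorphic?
Yes, isomorphic

The graphs are isomorphic.
One valid mapping φ: V(G1) → V(G2): 0→7, 1→9, 2→6, 3→2, 4→3, 5→1, 6→5, 7→4, 8→8, 9→0

Verify φ preserves adjacency — for each edge of G1, its image is an edge of G2:
  (0,1) → (φ(0),φ(1)) = (7,9) ∈ E(G2) ✓
  (0,5) → (φ(0),φ(5)) = (1,7) ∈ E(G2) ✓
  (0,6) → (φ(0),φ(6)) = (5,7) ∈ E(G2) ✓
  (0,7) → (φ(0),φ(7)) = (4,7) ∈ E(G2) ✓
  (0,9) → (φ(0),φ(9)) = (0,7) ∈ E(G2) ✓
  (1,7) → (φ(1),φ(7)) = (4,9) ∈ E(G2) ✓
  (2,7) → (φ(2),φ(7)) = (4,6) ∈ E(G2) ✓
  (3,5) → (φ(3),φ(5)) = (1,2) ∈ E(G2) ✓
  (4,5) → (φ(4),φ(5)) = (1,3) ∈ E(G2) ✓
  (4,6) → (φ(4),φ(6)) = (3,5) ∈ E(G2) ✓
  (4,8) → (φ(4),φ(8)) = (3,8) ∈ E(G2) ✓
  (5,7) → (φ(5),φ(7)) = (1,4) ∈ E(G2) ✓
  (5,9) → (φ(5),φ(9)) = (0,1) ∈ E(G2) ✓
  (6,8) → (φ(6),φ(8)) = (5,8) ∈ E(G2) ✓
All 14 edges of G1 map to edges of G2, and |E(G1)| = |E(G2)| = 14, so φ is a bijection on edges as well as vertices. Hence G1 ≅ G2.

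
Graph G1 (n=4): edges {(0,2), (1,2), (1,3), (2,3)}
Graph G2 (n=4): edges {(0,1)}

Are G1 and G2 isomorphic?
No, not isomorphic

The graphs are NOT isomorphic.

Counting triangles (3-cliques): G1 has 1, G2 has 0.
Triangle count is an isomorphism invariant, so differing triangle counts rule out isomorphism.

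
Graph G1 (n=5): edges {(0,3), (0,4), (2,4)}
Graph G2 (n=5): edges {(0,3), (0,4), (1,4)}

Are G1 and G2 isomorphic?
Yes, isomorphic

The graphs are isomorphic.
One valid mapping φ: V(G1) → V(G2): 0→0, 1→2, 2→1, 3→3, 4→4

Verify φ preserves adjacency — for each edge of G1, its image is an edge of G2:
  (0,3) → (φ(0),φ(3)) = (0,3) ∈ E(G2) ✓
  (0,4) → (φ(0),φ(4)) = (0,4) ∈ E(G2) ✓
  (2,4) → (φ(2),φ(4)) = (1,4) ∈ E(G2) ✓
All 3 edges of G1 map to edges of G2, and |E(G1)| = |E(G2)| = 3, so φ is a bijection on edges as well as vertices. Hence G1 ≅ G2.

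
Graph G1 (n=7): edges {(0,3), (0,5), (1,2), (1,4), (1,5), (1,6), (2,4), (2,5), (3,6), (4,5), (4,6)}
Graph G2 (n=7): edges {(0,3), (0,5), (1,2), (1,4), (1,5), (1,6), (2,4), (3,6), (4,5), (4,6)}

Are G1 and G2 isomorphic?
No, not isomorphic

The graphs are NOT isomorphic.

Counting edges: G1 has 11 edge(s); G2 has 10 edge(s).
Edge count is an isomorphism invariant (a bijection on vertices induces a bijection on edges), so differing edge counts rule out isomorphism.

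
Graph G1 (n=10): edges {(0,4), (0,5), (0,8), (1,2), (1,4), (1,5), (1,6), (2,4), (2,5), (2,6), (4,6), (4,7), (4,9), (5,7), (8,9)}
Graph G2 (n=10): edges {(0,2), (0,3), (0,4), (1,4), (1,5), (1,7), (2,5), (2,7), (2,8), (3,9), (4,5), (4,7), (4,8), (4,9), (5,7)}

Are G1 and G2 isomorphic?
Yes, isomorphic

The graphs are isomorphic.
One valid mapping φ: V(G1) → V(G2): 0→0, 1→5, 2→7, 3→6, 4→4, 5→2, 6→1, 7→8, 8→3, 9→9

Verify φ preserves adjacency — for each edge of G1, its image is an edge of G2:
  (0,4) → (φ(0),φ(4)) = (0,4) ∈ E(G2) ✓
  (0,5) → (φ(0),φ(5)) = (0,2) ∈ E(G2) ✓
  (0,8) → (φ(0),φ(8)) = (0,3) ∈ E(G2) ✓
  (1,2) → (φ(1),φ(2)) = (5,7) ∈ E(G2) ✓
  (1,4) → (φ(1),φ(4)) = (4,5) ∈ E(G2) ✓
  (1,5) → (φ(1),φ(5)) = (2,5) ∈ E(G2) ✓
  (1,6) → (φ(1),φ(6)) = (1,5) ∈ E(G2) ✓
  (2,4) → (φ(2),φ(4)) = (4,7) ∈ E(G2) ✓
  (2,5) → (φ(2),φ(5)) = (2,7) ∈ E(G2) ✓
  (2,6) → (φ(2),φ(6)) = (1,7) ∈ E(G2) ✓
  (4,6) → (φ(4),φ(6)) = (1,4) ∈ E(G2) ✓
  (4,7) → (φ(4),φ(7)) = (4,8) ∈ E(G2) ✓
  (4,9) → (φ(4),φ(9)) = (4,9) ∈ E(G2) ✓
  (5,7) → (φ(5),φ(7)) = (2,8) ∈ E(G2) ✓
  (8,9) → (φ(8),φ(9)) = (3,9) ∈ E(G2) ✓
All 15 edges of G1 map to edges of G2, and |E(G1)| = |E(G2)| = 15, so φ is a bijection on edges as well as vertices. Hence G1 ≅ G2.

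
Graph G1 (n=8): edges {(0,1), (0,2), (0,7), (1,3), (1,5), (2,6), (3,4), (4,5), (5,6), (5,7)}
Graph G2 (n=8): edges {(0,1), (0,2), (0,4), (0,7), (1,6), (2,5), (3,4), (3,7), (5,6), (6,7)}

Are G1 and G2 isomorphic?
Yes, isomorphic

The graphs are isomorphic.
One valid mapping φ: V(G1) → V(G2): 0→6, 1→7, 2→5, 3→3, 4→4, 5→0, 6→2, 7→1

Verify φ preserves adjacency — for each edge of G1, its image is an edge of G2:
  (0,1) → (φ(0),φ(1)) = (6,7) ∈ E(G2) ✓
  (0,2) → (φ(0),φ(2)) = (5,6) ∈ E(G2) ✓
  (0,7) → (φ(0),φ(7)) = (1,6) ∈ E(G2) ✓
  (1,3) → (φ(1),φ(3)) = (3,7) ∈ E(G2) ✓
  (1,5) → (φ(1),φ(5)) = (0,7) ∈ E(G2) ✓
  (2,6) → (φ(2),φ(6)) = (2,5) ∈ E(G2) ✓
  (3,4) → (φ(3),φ(4)) = (3,4) ∈ E(G2) ✓
  (4,5) → (φ(4),φ(5)) = (0,4) ∈ E(G2) ✓
  (5,6) → (φ(5),φ(6)) = (0,2) ∈ E(G2) ✓
  (5,7) → (φ(5),φ(7)) = (0,1) ∈ E(G2) ✓
All 10 edges of G1 map to edges of G2, and |E(G1)| = |E(G2)| = 10, so φ is a bijection on edges as well as vertices. Hence G1 ≅ G2.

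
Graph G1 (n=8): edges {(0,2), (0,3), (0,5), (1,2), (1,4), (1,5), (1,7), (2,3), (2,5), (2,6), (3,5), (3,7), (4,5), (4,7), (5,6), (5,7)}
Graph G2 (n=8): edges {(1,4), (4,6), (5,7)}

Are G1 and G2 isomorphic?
No, not isomorphic

The graphs are NOT isomorphic.

Connected components of G1: 1 component(s) with vertex sets [[0, 1, 2, 3, 4, 5, 6, 7]], sizes [8].
Connected components of G2: 5 component(s) with vertex sets [[0], [2], [3], [5, 7], [1, 4, 6]], sizes [1, 1, 1, 2, 3].
The number of connected components (and the multiset of component sizes) is an isomorphism invariant — an isomorphism maps each component of G1 bijectively onto a component of G2. Since G1 has 1 component(s) and G2 has 5, they cannot be isomorphic.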